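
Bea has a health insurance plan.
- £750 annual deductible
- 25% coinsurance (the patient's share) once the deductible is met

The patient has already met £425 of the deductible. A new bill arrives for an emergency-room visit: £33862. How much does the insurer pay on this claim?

Remaining deductible: £750 − £425 = £325.
That leaves £33862 − £325 = £33537 for coinsurance.
25% of £33537 = £8384.25 falls to the patient.
That puts the patient's cost at £325 + £8384.25 = £8709.25.
Insurer pays the balance: £33862 − £8709.25 = £25152.75.

£25152.75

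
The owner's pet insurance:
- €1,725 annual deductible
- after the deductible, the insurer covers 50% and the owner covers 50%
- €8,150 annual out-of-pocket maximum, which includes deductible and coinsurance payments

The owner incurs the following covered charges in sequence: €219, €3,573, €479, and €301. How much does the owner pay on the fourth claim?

Claim 1 (€219): all of it applies to the deductible. Owner pays €219; OOP now €219.
Claim 2 (€3,573): deductible takes €1,506, €2,067 remains; owner's 50% is €1,033.50. Cost to owner: €2,539.50. OOP to date €2,758.50.
Claim 3 (€479): deductible met; 50% of €479 = €239.50. Owner owes €239.50 (running OOP €2,998).
Claim 4 (€301): 50% coinsurance on €301 = €150.50. Cost to owner: €150.50. OOP to date €3,148.50.

€150.50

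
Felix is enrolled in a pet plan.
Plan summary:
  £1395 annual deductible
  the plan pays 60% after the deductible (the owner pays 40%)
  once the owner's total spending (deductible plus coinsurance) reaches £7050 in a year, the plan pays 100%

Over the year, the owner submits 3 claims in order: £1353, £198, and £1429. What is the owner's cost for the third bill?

£571.60

Claim 1 — £1353: all of it applies to the deductible. Cost to owner: £1353. OOP to date £1353.
Claim 2 — £198: £42 to deductible, leaving £156; owner's 40% is £62.40. Owner pays £104.40; OOP now £1457.40.
Claim 3 — £1429: 40% coinsurance on £1429 = £571.60. Owner pays £571.60; OOP now £2029.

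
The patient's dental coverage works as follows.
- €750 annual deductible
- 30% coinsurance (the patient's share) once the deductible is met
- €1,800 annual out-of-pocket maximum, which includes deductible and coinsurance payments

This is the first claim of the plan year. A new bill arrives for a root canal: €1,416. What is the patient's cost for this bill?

€949.80

The full €750 deductible is still open; €750 of this bill applies to it.
After the €750 deductible portion, €1,416 − €750 = €666 is subject to coinsurance.
Patient's 30% share of €666 is €199.80.
That puts the patient's cost at €750 + €199.80 = €949.80 before any cap.
Total out-of-pocket so far would be €0 + €949.80 = €949.80, below the €1,800 cap — no reduction.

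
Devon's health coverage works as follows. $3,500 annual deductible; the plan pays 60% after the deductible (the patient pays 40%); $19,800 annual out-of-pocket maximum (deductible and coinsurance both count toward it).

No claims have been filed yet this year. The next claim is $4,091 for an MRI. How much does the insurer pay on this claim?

Nothing has been paid toward the $3,500 deductible, so the first $3,500 of this charge is applied there.
The remaining $591 (= $4,091 − $3,500) moves to coinsurance.
Coinsurance: $591 × 40% = $236.40.
That puts the patient's cost at $3,500 + $236.40 = $3,736.40 before any cap.
Year-to-date out-of-pocket becomes $0 + $3,736.40 = $3,736.40, still under the $19,800 maximum, so no cap applies.
The plan picks up $4,091 − $3,736.40 = $354.60.

$354.60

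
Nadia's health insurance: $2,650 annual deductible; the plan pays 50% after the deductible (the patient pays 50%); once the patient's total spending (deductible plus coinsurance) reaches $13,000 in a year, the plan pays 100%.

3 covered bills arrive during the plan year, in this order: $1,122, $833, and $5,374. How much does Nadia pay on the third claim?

$3,034.50

#1 ($1,122): entire amount goes to the deductible. Patient owes $1,122 (running OOP $1,122).
#2 ($833): entire amount goes to the deductible. Patient pays $833; OOP now $1,955.
#3 ($5,374): $695 to deductible, leaving $4,679; coinsurance $4,679 × 50% = $2,339.50. Patient owes $3,034.50 (running OOP $4,989.50).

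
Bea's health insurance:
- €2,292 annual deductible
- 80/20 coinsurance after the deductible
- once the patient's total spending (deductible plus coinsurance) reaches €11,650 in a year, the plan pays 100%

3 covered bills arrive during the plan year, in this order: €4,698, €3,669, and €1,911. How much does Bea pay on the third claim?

€382.20

Claim 1 — €4,698: deductible takes €2,292, €2,406 remains; 20% of €2,406 = €481.20. Cost to patient: €2,773.20. OOP to date €2,773.20.
Claim 2 — €3,669: deductible met; 20% of €3,669 = €733.80. Patient owes €733.80 (running OOP €3,507).
Claim 3 — €1,911: 20% coinsurance on €1,911 = €382.20. Patient owes €382.20 (running OOP €3,889.20).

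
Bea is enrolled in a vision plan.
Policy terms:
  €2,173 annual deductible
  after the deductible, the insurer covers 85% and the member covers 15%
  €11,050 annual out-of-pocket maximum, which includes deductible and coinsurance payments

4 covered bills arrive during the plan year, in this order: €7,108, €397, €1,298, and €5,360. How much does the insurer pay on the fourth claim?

Bill 1, €7,108: deductible takes €2,173, €4,935 remains; coinsurance €4,935 × 15% = €740.25. Member owes €2,913.25 (running OOP €2,913.25). Plan pays €7,108 − €2,913.25 = €4,194.75.
Bill 2, €397: deductible already satisfied, so member's share is 15% × €397 = €59.55. Member pays €59.55; OOP now €2,972.80. Plan pays €397 − €59.55 = €337.45.
Bill 3, €1,298: deductible already satisfied, so member's share is 15% × €1,298 = €194.70. Member owes €194.70 (running OOP €3,167.50). Plan pays €1,298 − €194.70 = €1,103.30.
Bill 4, €5,360: deductible already satisfied, so member's share is 15% × €5,360 = €804. Member pays €804; OOP now €3,971.50. Plan pays €5,360 − €804 = €4,556.

€4,556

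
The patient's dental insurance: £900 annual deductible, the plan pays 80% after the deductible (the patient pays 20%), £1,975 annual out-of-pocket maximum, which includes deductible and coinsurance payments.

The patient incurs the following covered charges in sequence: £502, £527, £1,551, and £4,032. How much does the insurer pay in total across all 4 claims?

Claim 1 — £502: all of it applies to the deductible. Patient owes £502 (running OOP £502). Insurer: £502 − £502 = £0.
Claim 2 — £527: £398 finishes the deductible; £129 goes to coinsurance; coinsurance £129 × 20% = £25.80. Patient owes £423.80 (running OOP £925.80). Insurer: £527 − £423.80 = £103.20.
Claim 3 — £1,551: deductible already satisfied, so patient's share is 20% × £1,551 = £310.20. Patient pays £310.20; OOP now £1,236. Plan pays £1,551 − £310.20 = £1,240.80.
Claim 4 — £4,032: 20% coinsurance on £4,032 = £806.40. OOP would hit £2,042.40 > £1,975, so the cap limits the patient to £1,975 − £1,236 = £739. Plan pays £4,032 − £739 = £3,293.
Insurer total: £0 + £103.20 + £1,240.80 + £3,293 = £4,637.

£4,637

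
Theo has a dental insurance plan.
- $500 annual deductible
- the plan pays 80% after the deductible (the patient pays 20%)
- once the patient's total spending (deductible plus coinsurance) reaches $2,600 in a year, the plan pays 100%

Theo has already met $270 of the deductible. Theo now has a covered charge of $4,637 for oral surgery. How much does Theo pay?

$1,111.40

$270 of the $500 deductible is already met, leaving $230.
After the $230 deductible portion, $4,637 − $230 = $4,407 is subject to coinsurance.
20% of $4,407 = $881.40 falls to the patient.
So the patient owes $230 + $881.40 = $1,111.40 before any cap.
Year-to-date out-of-pocket becomes $270 + $1,111.40 = $1,381.40, still under the $2,600 maximum, so no cap applies.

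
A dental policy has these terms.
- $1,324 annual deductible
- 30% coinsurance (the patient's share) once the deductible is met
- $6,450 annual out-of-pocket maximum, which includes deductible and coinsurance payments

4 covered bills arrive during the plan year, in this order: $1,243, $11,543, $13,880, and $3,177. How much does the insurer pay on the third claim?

$12,192.60

#1 ($1,243): fully absorbed by the deductible. Cost to patient: $1,243. OOP to date $1,243. Insurer: $1,243 − $1,243 = $0.
#2 ($11,543): $81 to deductible, leaving $11,462; patient's 30% is $3,438.60. Patient owes $3,519.60 (running OOP $4,762.60). Insurer: $11,543 − $3,519.60 = $8,023.40.
#3 ($13,880): deductible met; 30% of $13,880 = $4,164. Adding that to $4,762.60 gives $8,926.60, past the $6,450 cap; patient pays only $6,450 − $4,762.60 = $1,687.40. Plan pays $13,880 − $1,687.40 = $12,192.60.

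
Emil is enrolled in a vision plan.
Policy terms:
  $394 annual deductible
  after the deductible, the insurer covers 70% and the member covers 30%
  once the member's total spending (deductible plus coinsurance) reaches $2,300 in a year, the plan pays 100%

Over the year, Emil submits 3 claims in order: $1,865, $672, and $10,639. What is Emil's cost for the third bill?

$1,263.10

Claim 1 ($1,865): $394 to deductible, leaving $1,471; coinsurance $1,471 × 30% = $441.30. Member owes $835.30 (running OOP $835.30).
Claim 2 ($672): deductible already satisfied, so member's share is 30% × $672 = $201.60. Member owes $201.60 (running OOP $1,036.90).
Claim 3 ($10,639): 30% coinsurance on $10,639 = $3,191.70. OOP would hit $4,228.60 > $2,300, so the cap limits the member to $2,300 − $1,036.90 = $1,263.10.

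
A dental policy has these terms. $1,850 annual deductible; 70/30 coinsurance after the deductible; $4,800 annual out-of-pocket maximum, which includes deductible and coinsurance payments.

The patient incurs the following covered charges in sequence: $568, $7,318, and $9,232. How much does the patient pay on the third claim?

Claim 1 — $568: entire amount goes to the deductible. Cost to patient: $568. OOP to date $568.
Claim 2 — $7,318: deductible takes $1,282, $6,036 remains; coinsurance $6,036 × 30% = $1,810.80. Patient pays $3,092.80; OOP now $3,660.80.
Claim 3 — $9,232: 30% coinsurance on $9,232 = $2,769.60. That would push OOP to $6,430.40, over the $4,800 cap, so patient pays $4,800 − $3,660.80 = $1,139.20.

$1,139.20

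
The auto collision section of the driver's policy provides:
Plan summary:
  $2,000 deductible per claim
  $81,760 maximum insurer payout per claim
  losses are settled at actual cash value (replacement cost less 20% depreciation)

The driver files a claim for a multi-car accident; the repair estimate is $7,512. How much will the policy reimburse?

$4,009.60

Actual cash value after 20% depreciation: $7,512 × 80% = $6,009.60.
Less the $2,000 deductible: $6,009.60 − $2,000 = $4,009.60.
$4,009.60 ≤ $81,760, so the limit doesn't bind; insurer pays $4,009.60.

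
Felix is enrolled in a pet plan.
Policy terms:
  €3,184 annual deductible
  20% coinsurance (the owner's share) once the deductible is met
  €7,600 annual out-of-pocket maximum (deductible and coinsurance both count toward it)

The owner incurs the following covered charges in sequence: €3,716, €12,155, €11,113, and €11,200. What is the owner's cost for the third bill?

€1,878.60

Claim 1 (€3,716): €3,184 to deductible, leaving €532; coinsurance €532 × 20% = €106.40. Cost to owner: €3,290.40. OOP to date €3,290.40.
Claim 2 (€12,155): 20% coinsurance on €12,155 = €2,431. Owner owes €2,431 (running OOP €5,721.40).
Claim 3 (€11,113): deductible already satisfied, so owner's share is 20% × €11,113 = €2,222.60. OOP would hit €7,944 > €7,600, so the cap limits the owner to €7,600 − €5,721.40 = €1,878.60.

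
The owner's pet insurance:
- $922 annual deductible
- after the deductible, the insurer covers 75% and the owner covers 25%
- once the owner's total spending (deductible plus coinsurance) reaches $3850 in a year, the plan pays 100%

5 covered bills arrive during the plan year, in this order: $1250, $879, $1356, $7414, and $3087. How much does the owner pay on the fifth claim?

$433.75

Bill 1, $1250: $922 to deductible, leaving $328; coinsurance $328 × 25% = $82. Owner pays $1004; OOP now $1004.
Bill 2, $879: deductible met; 25% of $879 = $219.75. Owner owes $219.75 (running OOP $1223.75).
Bill 3, $1356: 25% coinsurance on $1356 = $339. Cost to owner: $339. OOP to date $1562.75.
Bill 4, $7414: deductible already satisfied, so owner's share is 25% × $7414 = $1853.50. Cost to owner: $1853.50. OOP to date $3416.25.
Bill 5, $3087: 25% coinsurance on $3087 = $771.75. That would push OOP to $4188, over the $3850 cap, so owner pays $3850 − $3416.25 = $433.75.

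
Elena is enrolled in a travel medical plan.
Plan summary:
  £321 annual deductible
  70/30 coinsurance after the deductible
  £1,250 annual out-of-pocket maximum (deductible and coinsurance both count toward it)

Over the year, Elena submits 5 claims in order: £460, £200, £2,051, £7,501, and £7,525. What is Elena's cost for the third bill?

£615.30

Bill 1, £460: deductible takes £321, £139 remains; coinsurance £139 × 30% = £41.70. Cost to traveler: £362.70. OOP to date £362.70.
Bill 2, £200: deductible met; 30% of £200 = £60. Traveler pays £60; OOP now £422.70.
Bill 3, £2,051: deductible already satisfied, so traveler's share is 30% × £2,051 = £615.30. Traveler owes £615.30 (running OOP £1,038).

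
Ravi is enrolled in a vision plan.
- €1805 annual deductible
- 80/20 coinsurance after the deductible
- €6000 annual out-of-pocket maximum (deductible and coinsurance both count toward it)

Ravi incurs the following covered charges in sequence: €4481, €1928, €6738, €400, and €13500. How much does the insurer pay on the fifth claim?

€11653.40

Claim 1 (€4481): €1805 finishes the deductible; €2676 goes to coinsurance; 20% of €2676 = €535.20. Member owes €2340.20 (running OOP €2340.20). Insurer: €4481 − €2340.20 = €2140.80.
Claim 2 (€1928): 20% coinsurance on €1928 = €385.60. Member pays €385.60; OOP now €2725.80. Insurer: €1928 − €385.60 = €1542.40.
Claim 3 (€6738): deductible already satisfied, so member's share is 20% × €6738 = €1347.60. Member pays €1347.60; OOP now €4073.40. Plan pays €6738 − €1347.60 = €5390.40.
Claim 4 (€400): 20% coinsurance on €400 = €80. Member pays €80; OOP now €4153.40. Insurer: €400 − €80 = €320.
Claim 5 (€13500): deductible already satisfied, so member's share is 20% × €13500 = €2700. That would push OOP to €6853.40, over the €6000 cap, so member pays €6000 − €4153.40 = €1846.60. Insurer: €13500 − €1846.60 = €11653.40.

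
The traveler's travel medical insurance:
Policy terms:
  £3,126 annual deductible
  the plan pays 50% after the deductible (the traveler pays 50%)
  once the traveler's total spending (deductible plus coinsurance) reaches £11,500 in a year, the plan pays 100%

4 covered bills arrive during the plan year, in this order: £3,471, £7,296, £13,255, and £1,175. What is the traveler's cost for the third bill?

Bill 1, £3,471: £3,126 finishes the deductible; £345 goes to coinsurance; traveler's 50% is £172.50. Traveler pays £3,298.50; OOP now £3,298.50.
Bill 2, £7,296: 50% coinsurance on £7,296 = £3,648. Cost to traveler: £3,648. OOP to date £6,946.50.
Bill 3, £13,255: deductible already satisfied, so traveler's share is 50% × £13,255 = £6,627.50. OOP would hit £13,574 > £11,500, so the cap limits the traveler to £11,500 − £6,946.50 = £4,553.50.

£4,553.50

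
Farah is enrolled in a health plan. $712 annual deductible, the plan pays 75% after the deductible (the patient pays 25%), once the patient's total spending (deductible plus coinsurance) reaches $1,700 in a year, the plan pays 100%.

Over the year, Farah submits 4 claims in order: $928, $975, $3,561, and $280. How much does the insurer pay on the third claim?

$2,870.75

Claim 1 — $928: $712 to deductible, leaving $216; 25% of $216 = $54. Cost to patient: $766. OOP to date $766. Plan pays $928 − $766 = $162.
Claim 2 — $975: deductible already satisfied, so patient's share is 25% × $975 = $243.75. Cost to patient: $243.75. OOP to date $1,009.75. Plan pays $975 − $243.75 = $731.25.
Claim 3 — $3,561: deductible already satisfied, so patient's share is 25% × $3,561 = $890.25. That would push OOP to $1,900, over the $1,700 cap, so patient pays $1,700 − $1,009.75 = $690.25. Plan pays $3,561 − $690.25 = $2,870.75.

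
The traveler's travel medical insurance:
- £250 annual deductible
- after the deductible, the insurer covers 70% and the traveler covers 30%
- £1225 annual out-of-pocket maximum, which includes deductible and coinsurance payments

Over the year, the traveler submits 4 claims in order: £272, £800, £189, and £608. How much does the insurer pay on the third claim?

Claim 1 (£272): £250 finishes the deductible; £22 goes to coinsurance; traveler's 30% is £6.60. Traveler owes £256.60 (running OOP £256.60). Plan pays £272 − £256.60 = £15.40.
Claim 2 (£800): 30% coinsurance on £800 = £240. Traveler owes £240 (running OOP £496.60). Insurer: £800 − £240 = £560.
Claim 3 (£189): deductible already satisfied, so traveler's share is 30% × £189 = £56.70. Traveler owes £56.70 (running OOP £553.30). Plan pays £189 − £56.70 = £132.30.

£132.30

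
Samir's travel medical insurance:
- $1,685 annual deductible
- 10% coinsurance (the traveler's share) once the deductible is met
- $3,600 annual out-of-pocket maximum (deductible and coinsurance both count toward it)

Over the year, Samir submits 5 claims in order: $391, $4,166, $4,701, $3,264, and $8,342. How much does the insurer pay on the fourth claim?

#1 ($391): fully absorbed by the deductible. Traveler owes $391 (running OOP $391). Insurer: $391 − $391 = $0.
#2 ($4,166): deductible takes $1,294, $2,872 remains; 10% of $2,872 = $287.20. Traveler pays $1,581.20; OOP now $1,972.20. Plan pays $4,166 − $1,581.20 = $2,584.80.
#3 ($4,701): deductible already satisfied, so traveler's share is 10% × $4,701 = $470.10. Traveler pays $470.10; OOP now $2,442.30. Insurer: $4,701 − $470.10 = $4,230.90.
#4 ($3,264): 10% coinsurance on $3,264 = $326.40. Traveler owes $326.40 (running OOP $2,768.70). Plan pays $3,264 − $326.40 = $2,937.60.

$2,937.60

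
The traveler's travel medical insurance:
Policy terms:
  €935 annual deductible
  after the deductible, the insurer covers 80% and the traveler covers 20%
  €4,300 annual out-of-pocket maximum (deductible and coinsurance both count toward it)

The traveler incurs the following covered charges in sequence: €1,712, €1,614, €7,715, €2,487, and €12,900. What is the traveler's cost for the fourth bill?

Bill 1, €1,712: deductible takes €935, €777 remains; 20% of €777 = €155.40. Traveler pays €1,090.40; OOP now €1,090.40.
Bill 2, €1,614: deductible met; 20% of €1,614 = €322.80. Traveler owes €322.80 (running OOP €1,413.20).
Bill 3, €7,715: deductible met; 20% of €7,715 = €1,543. Traveler owes €1,543 (running OOP €2,956.20).
Bill 4, €2,487: 20% coinsurance on €2,487 = €497.40. Cost to traveler: €497.40. OOP to date €3,453.60.

€497.40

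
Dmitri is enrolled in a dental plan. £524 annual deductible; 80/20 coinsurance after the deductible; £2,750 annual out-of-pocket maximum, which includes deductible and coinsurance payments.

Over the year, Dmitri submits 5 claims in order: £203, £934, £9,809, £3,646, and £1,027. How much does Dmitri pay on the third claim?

£1,961.80

Bill 1, £203: all of it applies to the deductible. Cost to patient: £203. OOP to date £203.
Bill 2, £934: £321 to deductible, leaving £613; 20% of £613 = £122.60. Patient pays £443.60; OOP now £646.60.
Bill 3, £9,809: deductible met; 20% of £9,809 = £1,961.80. Patient pays £1,961.80; OOP now £2,608.40.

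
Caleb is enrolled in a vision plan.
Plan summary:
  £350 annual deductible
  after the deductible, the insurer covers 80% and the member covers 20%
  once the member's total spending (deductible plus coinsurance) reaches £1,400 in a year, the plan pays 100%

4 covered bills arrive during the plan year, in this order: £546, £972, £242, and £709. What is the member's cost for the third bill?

£48.40

#1 (£546): £350 finishes the deductible; £196 goes to coinsurance; member's 20% is £39.20. Member pays £389.20; OOP now £389.20.
#2 (£972): deductible met; 20% of £972 = £194.40. Member pays £194.40; OOP now £583.60.
#3 (£242): deductible met; 20% of £242 = £48.40. Member owes £48.40 (running OOP £632).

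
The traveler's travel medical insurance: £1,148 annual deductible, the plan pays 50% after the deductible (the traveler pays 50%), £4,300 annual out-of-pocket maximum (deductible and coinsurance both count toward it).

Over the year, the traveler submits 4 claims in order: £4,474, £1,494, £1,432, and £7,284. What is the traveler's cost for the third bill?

Bill 1, £4,474: £1,148 to deductible, leaving £3,326; 50% of £3,326 = £1,663. Traveler pays £2,811; OOP now £2,811.
Bill 2, £1,494: deductible already satisfied, so traveler's share is 50% × £1,494 = £747. Cost to traveler: £747. OOP to date £3,558.
Bill 3, £1,432: 50% coinsurance on £1,432 = £716. Traveler pays £716; OOP now £4,274.

£716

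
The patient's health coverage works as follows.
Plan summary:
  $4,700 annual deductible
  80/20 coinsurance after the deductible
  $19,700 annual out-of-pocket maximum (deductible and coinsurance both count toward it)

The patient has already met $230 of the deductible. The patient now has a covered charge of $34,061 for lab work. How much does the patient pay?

$10,388.20

Deductible still to meet: $4,700 − $230 = $4,470.
The remaining $29,591 (= $34,061 − $4,470) moves to coinsurance.
Patient's 20% share of $29,591 is $5,918.20.
That puts the patient's cost at $4,470 + $5,918.20 = $10,388.20 before any cap.
Year-to-date out-of-pocket becomes $230 + $10,388.20 = $10,618.20, still under the $19,700 maximum, so no cap applies.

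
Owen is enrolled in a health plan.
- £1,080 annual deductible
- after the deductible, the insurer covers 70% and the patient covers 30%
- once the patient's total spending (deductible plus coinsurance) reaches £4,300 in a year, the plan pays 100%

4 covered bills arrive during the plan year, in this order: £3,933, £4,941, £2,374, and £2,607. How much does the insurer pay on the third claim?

#1 (£3,933): £1,080 to deductible, leaving £2,853; 30% of £2,853 = £855.90. Patient pays £1,935.90; OOP now £1,935.90. Insurer: £3,933 − £1,935.90 = £1,997.10.
#2 (£4,941): deductible already satisfied, so patient's share is 30% × £4,941 = £1,482.30. Patient owes £1,482.30 (running OOP £3,418.20). Insurer: £4,941 − £1,482.30 = £3,458.70.
#3 (£2,374): deductible met; 30% of £2,374 = £712.20. Cost to patient: £712.20. OOP to date £4,130.40. Insurer: £2,374 − £712.20 = £1,661.80.

£1,661.80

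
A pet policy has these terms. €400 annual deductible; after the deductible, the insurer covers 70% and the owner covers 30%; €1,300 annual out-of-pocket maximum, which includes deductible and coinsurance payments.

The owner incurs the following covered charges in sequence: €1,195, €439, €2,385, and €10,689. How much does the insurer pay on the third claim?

#1 (€1,195): €400 to deductible, leaving €795; 30% of €795 = €238.50. Cost to owner: €638.50. OOP to date €638.50. Plan pays €1,195 − €638.50 = €556.50.
#2 (€439): 30% coinsurance on €439 = €131.70. Owner pays €131.70; OOP now €770.20. Insurer: €439 − €131.70 = €307.30.
#3 (€2,385): deductible met; 30% of €2,385 = €715.50. OOP would hit €1,485.70 > €1,300, so the cap limits the owner to €1,300 − €770.20 = €529.80. Insurer: €2,385 − €529.80 = €1,855.20.

€1,855.20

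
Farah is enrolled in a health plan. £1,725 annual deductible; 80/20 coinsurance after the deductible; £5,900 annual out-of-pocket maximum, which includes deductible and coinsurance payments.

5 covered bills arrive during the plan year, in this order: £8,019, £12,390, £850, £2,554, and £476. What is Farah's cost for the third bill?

Claim 1 — £8,019: £1,725 to deductible, leaving £6,294; 20% of £6,294 = £1,258.80. Cost to patient: £2,983.80. OOP to date £2,983.80.
Claim 2 — £12,390: deductible met; 20% of £12,390 = £2,478. Cost to patient: £2,478. OOP to date £5,461.80.
Claim 3 — £850: 20% coinsurance on £850 = £170. Cost to patient: £170. OOP to date £5,631.80.

£170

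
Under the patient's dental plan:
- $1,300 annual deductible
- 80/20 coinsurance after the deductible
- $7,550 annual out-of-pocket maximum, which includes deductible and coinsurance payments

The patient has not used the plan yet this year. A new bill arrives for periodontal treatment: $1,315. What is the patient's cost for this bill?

The full $1,300 deductible is still open; $1,300 of this bill applies to it.
After the $1,300 deductible portion, $1,315 − $1,300 = $15 is subject to coinsurance.
Coinsurance: $15 × 20% = $3.
So the patient owes $1,300 + $3 = $1,303 before any cap.
Total out-of-pocket so far would be $0 + $1,303 = $1,303, below the $7,550 cap — no reduction.

$1,303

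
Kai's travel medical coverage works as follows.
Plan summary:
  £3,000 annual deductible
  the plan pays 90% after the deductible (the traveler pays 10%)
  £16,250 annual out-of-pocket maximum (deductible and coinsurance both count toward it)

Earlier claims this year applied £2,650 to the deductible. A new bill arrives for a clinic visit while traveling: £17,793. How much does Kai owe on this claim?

£2,094.30

Remaining deductible: £3,000 − £2,650 = £350.
That leaves £17,793 − £350 = £17,443 for coinsurance.
Coinsurance: £17,443 × 10% = £1,744.30.
That puts the traveler's cost at £350 + £1,744.30 = £2,094.30 before any cap.
Year-to-date out-of-pocket becomes £2,650 + £2,094.30 = £4,744.30, still under the £16,250 maximum, so no cap applies.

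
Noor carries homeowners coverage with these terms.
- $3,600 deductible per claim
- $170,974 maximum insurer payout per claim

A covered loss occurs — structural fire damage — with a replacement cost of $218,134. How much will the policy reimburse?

$170,974

Less the $3,600 deductible: $218,134 − $3,600 = $214,534.
$214,534 exceeds the $170,974 limit, so the insurer pays the limit: $170,974.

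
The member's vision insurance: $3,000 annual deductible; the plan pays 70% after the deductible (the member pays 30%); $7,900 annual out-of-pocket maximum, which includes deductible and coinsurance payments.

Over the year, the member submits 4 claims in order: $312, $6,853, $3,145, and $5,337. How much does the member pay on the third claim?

Bill 1, $312: all of it applies to the deductible. Member pays $312; OOP now $312.
Bill 2, $6,853: $2,688 to deductible, leaving $4,165; member's 30% is $1,249.50. Member pays $3,937.50; OOP now $4,249.50.
Bill 3, $3,145: deductible already satisfied, so member's share is 30% × $3,145 = $943.50. Member owes $943.50 (running OOP $5,193).

$943.50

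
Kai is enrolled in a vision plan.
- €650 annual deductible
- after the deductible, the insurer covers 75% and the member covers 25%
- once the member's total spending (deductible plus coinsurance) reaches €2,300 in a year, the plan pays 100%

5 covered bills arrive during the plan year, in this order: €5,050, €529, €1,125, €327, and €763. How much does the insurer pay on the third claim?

€843.75

Bill 1, €5,050: deductible takes €650, €4,400 remains; member's 25% is €1,100. Cost to member: €1,750. OOP to date €1,750. Plan pays €5,050 − €1,750 = €3,300.
Bill 2, €529: deductible met; 25% of €529 = €132.25. Cost to member: €132.25. OOP to date €1,882.25. Insurer: €529 − €132.25 = €396.75.
Bill 3, €1,125: deductible met; 25% of €1,125 = €281.25. Member pays €281.25; OOP now €2,163.50. Insurer: €1,125 − €281.25 = €843.75.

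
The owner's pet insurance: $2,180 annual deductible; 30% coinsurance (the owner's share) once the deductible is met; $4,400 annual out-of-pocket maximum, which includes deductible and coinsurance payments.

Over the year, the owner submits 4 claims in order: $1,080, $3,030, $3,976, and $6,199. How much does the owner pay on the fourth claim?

$448.20

Bill 1, $1,080: fully absorbed by the deductible. Owner owes $1,080 (running OOP $1,080).
Bill 2, $3,030: $1,100 finishes the deductible; $1,930 goes to coinsurance; coinsurance $1,930 × 30% = $579. Cost to owner: $1,679. OOP to date $2,759.
Bill 3, $3,976: deductible already satisfied, so owner's share is 30% × $3,976 = $1,192.80. Owner pays $1,192.80; OOP now $3,951.80.
Bill 4, $6,199: deductible already satisfied, so owner's share is 30% × $6,199 = $1,859.70. OOP would hit $5,811.50 > $4,400, so the cap limits the owner to $4,400 − $3,951.80 = $448.20.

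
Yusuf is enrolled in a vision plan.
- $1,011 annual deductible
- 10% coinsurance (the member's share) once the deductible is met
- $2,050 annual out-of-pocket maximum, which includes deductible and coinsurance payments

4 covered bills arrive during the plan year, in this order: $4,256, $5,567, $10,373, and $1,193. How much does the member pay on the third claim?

#1 ($4,256): $1,011 finishes the deductible; $3,245 goes to coinsurance; 10% of $3,245 = $324.50. Cost to member: $1,335.50. OOP to date $1,335.50.
#2 ($5,567): 10% coinsurance on $5,567 = $556.70. Member pays $556.70; OOP now $1,892.20.
#3 ($10,373): 10% coinsurance on $10,373 = $1,037.30. Adding that to $1,892.20 gives $2,929.50, past the $2,050 cap; member pays only $2,050 − $1,892.20 = $157.80.

$157.80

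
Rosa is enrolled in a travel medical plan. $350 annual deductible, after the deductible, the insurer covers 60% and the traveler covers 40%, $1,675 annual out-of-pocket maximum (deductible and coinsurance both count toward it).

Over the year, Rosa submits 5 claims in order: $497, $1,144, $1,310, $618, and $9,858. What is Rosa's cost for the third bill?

Claim 1 — $497: $350 to deductible, leaving $147; 40% of $147 = $58.80. Traveler owes $408.80 (running OOP $408.80).
Claim 2 — $1,144: deductible already satisfied, so traveler's share is 40% × $1,144 = $457.60. Cost to traveler: $457.60. OOP to date $866.40.
Claim 3 — $1,310: 40% coinsurance on $1,310 = $524. Cost to traveler: $524. OOP to date $1,390.40.

$524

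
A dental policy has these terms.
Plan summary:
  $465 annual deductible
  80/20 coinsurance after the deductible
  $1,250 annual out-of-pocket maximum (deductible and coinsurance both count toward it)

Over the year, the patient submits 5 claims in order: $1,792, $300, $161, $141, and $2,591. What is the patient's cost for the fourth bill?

$28.20

Claim 1 ($1,792): $465 finishes the deductible; $1,327 goes to coinsurance; patient's 20% is $265.40. Patient owes $730.40 (running OOP $730.40).
Claim 2 ($300): deductible already satisfied, so patient's share is 20% × $300 = $60. Cost to patient: $60. OOP to date $790.40.
Claim 3 ($161): deductible met; 20% of $161 = $32.20. Patient owes $32.20 (running OOP $822.60).
Claim 4 ($141): deductible already satisfied, so patient's share is 20% × $141 = $28.20. Patient owes $28.20 (running OOP $850.80).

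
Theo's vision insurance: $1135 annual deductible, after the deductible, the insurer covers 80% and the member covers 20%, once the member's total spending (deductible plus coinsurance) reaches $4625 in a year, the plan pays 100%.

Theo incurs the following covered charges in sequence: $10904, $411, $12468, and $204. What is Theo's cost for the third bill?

Bill 1, $10904: $1135 to deductible, leaving $9769; coinsurance $9769 × 20% = $1953.80. Member pays $3088.80; OOP now $3088.80.
Bill 2, $411: deductible met; 20% of $411 = $82.20. Member pays $82.20; OOP now $3171.
Bill 3, $12468: deductible already satisfied, so member's share is 20% × $12468 = $2493.60. That would push OOP to $5664.60, over the $4625 cap, so member pays $4625 − $3171 = $1454.

$1454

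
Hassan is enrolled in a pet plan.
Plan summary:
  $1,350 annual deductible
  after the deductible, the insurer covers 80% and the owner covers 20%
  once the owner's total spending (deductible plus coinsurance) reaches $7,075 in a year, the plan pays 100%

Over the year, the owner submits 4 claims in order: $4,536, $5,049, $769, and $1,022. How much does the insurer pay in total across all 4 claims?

$8,020.80

Claim 1 ($4,536): deductible takes $1,350, $3,186 remains; 20% of $3,186 = $637.20. Owner owes $1,987.20 (running OOP $1,987.20). Insurer: $4,536 − $1,987.20 = $2,548.80.
Claim 2 ($5,049): deductible already satisfied, so owner's share is 20% × $5,049 = $1,009.80. Owner pays $1,009.80; OOP now $2,997. Plan pays $5,049 − $1,009.80 = $4,039.20.
Claim 3 ($769): deductible already satisfied, so owner's share is 20% × $769 = $153.80. Cost to owner: $153.80. OOP to date $3,150.80. Plan pays $769 − $153.80 = $615.20.
Claim 4 ($1,022): deductible met; 20% of $1,022 = $204.40. Owner pays $204.40; OOP now $3,355.20. Insurer: $1,022 − $204.40 = $817.60.
Insurer total = bills − owner's total = $11,376 − $3,355.20 = $8,020.80.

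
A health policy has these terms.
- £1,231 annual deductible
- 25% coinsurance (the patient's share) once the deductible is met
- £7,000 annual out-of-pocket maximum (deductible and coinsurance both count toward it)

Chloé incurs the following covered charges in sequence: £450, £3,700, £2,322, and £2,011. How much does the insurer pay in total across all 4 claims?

Bill 1, £450: all of it applies to the deductible. Patient owes £450 (running OOP £450). Plan pays £450 − £450 = £0.
Bill 2, £3,700: £781 to deductible, leaving £2,919; coinsurance £2,919 × 25% = £729.75. Patient owes £1,510.75 (running OOP £1,960.75). Insurer: £3,700 − £1,510.75 = £2,189.25.
Bill 3, £2,322: 25% coinsurance on £2,322 = £580.50. Patient pays £580.50; OOP now £2,541.25. Plan pays £2,322 − £580.50 = £1,741.50.
Bill 4, £2,011: deductible met; 25% of £2,011 = £502.75. Cost to patient: £502.75. OOP to date £3,044. Plan pays £2,011 − £502.75 = £1,508.25.
Insurer total = bills − patient's total = £8,483 − £3,044 = £5,439.

£5,439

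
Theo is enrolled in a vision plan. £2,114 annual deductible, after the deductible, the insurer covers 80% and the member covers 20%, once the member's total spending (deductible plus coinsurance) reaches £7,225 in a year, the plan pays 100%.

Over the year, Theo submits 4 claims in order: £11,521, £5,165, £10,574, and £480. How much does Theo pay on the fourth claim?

£81.80

Bill 1, £11,521: £2,114 finishes the deductible; £9,407 goes to coinsurance; 20% of £9,407 = £1,881.40. Cost to member: £3,995.40. OOP to date £3,995.40.
Bill 2, £5,165: 20% coinsurance on £5,165 = £1,033. Cost to member: £1,033. OOP to date £5,028.40.
Bill 3, £10,574: deductible already satisfied, so member's share is 20% × £10,574 = £2,114.80. Member pays £2,114.80; OOP now £7,143.20.
Bill 4, £480: 20% coinsurance on £480 = £96. That would push OOP to £7,239.20, over the £7,225 cap, so member pays £7,225 − £7,143.20 = £81.80.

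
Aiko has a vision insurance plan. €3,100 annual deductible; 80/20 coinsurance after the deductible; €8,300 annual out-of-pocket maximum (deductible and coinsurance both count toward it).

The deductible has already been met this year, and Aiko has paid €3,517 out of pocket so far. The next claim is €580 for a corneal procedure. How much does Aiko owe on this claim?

With the deductible met, the entire €580 is subject to coinsurance.
Coinsurance: €580 × 20% = €116.
Total out-of-pocket so far would be €3,517 + €116 = €3,633, below the €8,300 cap — no reduction.

€116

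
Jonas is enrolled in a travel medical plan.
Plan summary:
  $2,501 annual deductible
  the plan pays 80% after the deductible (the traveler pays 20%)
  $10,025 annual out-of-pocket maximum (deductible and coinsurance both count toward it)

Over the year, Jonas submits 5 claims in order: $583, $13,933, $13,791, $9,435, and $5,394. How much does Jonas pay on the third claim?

$2,758.20

#1 ($583): entire amount goes to the deductible. Traveler pays $583; OOP now $583.
#2 ($13,933): deductible takes $1,918, $12,015 remains; traveler's 20% is $2,403. Traveler pays $4,321; OOP now $4,904.
#3 ($13,791): deductible already satisfied, so traveler's share is 20% × $13,791 = $2,758.20. Traveler owes $2,758.20 (running OOP $7,662.20).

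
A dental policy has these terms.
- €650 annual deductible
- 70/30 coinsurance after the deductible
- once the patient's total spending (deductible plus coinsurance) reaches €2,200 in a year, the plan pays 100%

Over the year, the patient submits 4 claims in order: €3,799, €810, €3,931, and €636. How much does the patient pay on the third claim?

Claim 1 (€3,799): €650 finishes the deductible; €3,149 goes to coinsurance; patient's 30% is €944.70. Patient owes €1,594.70 (running OOP €1,594.70).
Claim 2 (€810): deductible already satisfied, so patient's share is 30% × €810 = €243. Patient owes €243 (running OOP €1,837.70).
Claim 3 (€3,931): 30% coinsurance on €3,931 = €1,179.30. Adding that to €1,837.70 gives €3,017, past the €2,200 cap; patient pays only €2,200 − €1,837.70 = €362.30.

€362.30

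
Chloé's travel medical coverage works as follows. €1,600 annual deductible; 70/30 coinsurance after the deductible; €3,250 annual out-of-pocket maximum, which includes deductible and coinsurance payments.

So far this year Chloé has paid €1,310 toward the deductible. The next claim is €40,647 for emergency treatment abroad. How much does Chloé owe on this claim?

€1,940

€1,310 of the €1,600 deductible is already met, leaving €290.
That leaves €40,647 − €290 = €40,357 for coinsurance.
Traveler's 30% share of €40,357 is €12,107.10.
So the traveler owes €290 + €12,107.10 = €12,397.10 before any cap.
That would bring total out-of-pocket to €13,707.10, past the €3,250 cap. The traveler is capped at €3,250 − €1,310 = €1,940 on this claim.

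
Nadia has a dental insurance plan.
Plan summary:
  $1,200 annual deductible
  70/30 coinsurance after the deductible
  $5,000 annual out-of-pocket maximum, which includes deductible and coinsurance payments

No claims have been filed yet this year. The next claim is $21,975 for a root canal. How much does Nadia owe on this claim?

$5,000

Nothing has been paid toward the $1,200 deductible, so the first $1,200 of this charge is applied there.
The remaining $20,775 (= $21,975 − $1,200) moves to coinsurance.
30% of $20,775 = $6,232.50 falls to the patient.
Patient responsibility before any cap: $1,200 + $6,232.50 = $7,432.50.
Adding $7,432.50 to the $0 already spent would give $7,432.50, which exceeds the $5,000 cap; the patient pays just $5,000 − $0 = $5,000.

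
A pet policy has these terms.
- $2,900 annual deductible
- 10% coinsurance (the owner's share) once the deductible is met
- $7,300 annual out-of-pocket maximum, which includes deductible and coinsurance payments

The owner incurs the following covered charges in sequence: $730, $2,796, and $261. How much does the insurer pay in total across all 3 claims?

Claim 1 — $730: entire amount goes to the deductible. Owner pays $730; OOP now $730. Insurer: $730 − $730 = $0.
Claim 2 — $2,796: $2,170 finishes the deductible; $626 goes to coinsurance; coinsurance $626 × 10% = $62.60. Cost to owner: $2,232.60. OOP to date $2,962.60. Plan pays $2,796 − $2,232.60 = $563.40.
Claim 3 — $261: deductible already satisfied, so owner's share is 10% × $261 = $26.10. Cost to owner: $26.10. OOP to date $2,988.70. Insurer: $261 − $26.10 = $234.90.
Insurer total: $0 + $563.40 + $234.90 = $798.30.

$798.30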